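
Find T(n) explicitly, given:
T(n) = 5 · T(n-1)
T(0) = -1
Pure geometric recurrence with ratio 5.
By induction T(n) = T(0) · (5)^n = - 5^{n}.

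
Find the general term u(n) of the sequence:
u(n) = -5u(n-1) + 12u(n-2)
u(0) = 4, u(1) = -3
Characteristic equation: x² + 5x - 12 = 0.
Discriminant Δ = (-5)² + 4·(12) = 73.
Roots r₁,₂ = (-5 ± √73)/2, so r₁ = - \frac{5}{2} + \frac{\sqrt{73}}{2}, r₂ = - \frac{\sqrt{73}}{2} - \frac{5}{2}.
General solution: u(n) = A·r₁^n + B·r₂^n.
From the initial conditions, A + B = 4 and r₁A + r₂B = -3.
Since r₁ - r₂ = √73: A = (-3 - (4)r₂)/√73 = \frac{7 \sqrt{73}}{73} + 2, and B = 4 - A = 2 - \frac{7 \sqrt{73}}{73}.
So u(n) = \left(\frac{7 \sqrt{73}}{73} + 2\right)\left(- \frac{5}{2} + \frac{\sqrt{73}}{2}\right)^n + \left(2 - \frac{7 \sqrt{73}}{73}\right)\left(- \frac{\sqrt{73}}{2} - \frac{5}{2}\right)^n.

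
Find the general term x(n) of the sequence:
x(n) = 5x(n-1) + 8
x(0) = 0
First-order linear non-homogeneous.
Homogeneous solution: x_h(n) = A·(5)^n.
Try constant particular solution x_p = K: K = 5K + 8 ⇒ K = -2.
General: x(n) = A·(5)^n - 2.
Apply x(0) = 0: A - 2 = 0 ⇒ A = 2.
So x(n) = 2 \cdot 5^{n} - 2.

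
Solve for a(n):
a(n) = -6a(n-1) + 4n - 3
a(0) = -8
First-order linear with linear forcing.
Homogeneous solution: a_h(n) = A·(-6)^n.
Try particular a_p(n) = pn + q. Substituting:
  pn + q = -6(p(n-1) + q) + 4n - 3.
Matching the n-coefficient: p = -6p + 4 ⇒ p = \frac{4}{7}.
Matching constants: q = 6p - 6q - 3 ⇒ q = \frac{3}{49}.
General: a(n) = A·(-6)^n + \frac{4 n}{7} + \frac{3}{49}.
Apply a(0) = -8: A + \frac{3}{49} = -8 ⇒ A = - \frac{395}{49}.
So a(n) = - \frac{395 \left(-6\right)^{n}}{49} + \frac{4 n}{7} + \frac{3}{49}.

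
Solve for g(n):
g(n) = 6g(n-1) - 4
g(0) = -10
First-order linear non-homogeneous.
Homogeneous solution: g_h(n) = A·(6)^n.
Try constant particular solution g_p = K: K = 6K - 4 ⇒ K = \frac{4}{5}.
General: g(n) = A·(6)^n + \frac{4}{5}.
Apply g(0) = -10: A + \frac{4}{5} = -10 ⇒ A = - \frac{54}{5}.
So g(n) = \frac{4}{5} - \frac{54 \cdot 6^{n}}{5}.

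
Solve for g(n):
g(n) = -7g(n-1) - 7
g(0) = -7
First-order linear non-homogeneous.
Homogeneous solution: g_h(n) = A·(-7)^n.
Try constant particular solution g_p = K: K = -7K - 7 ⇒ K = - \frac{7}{8}.
General: g(n) = A·(-7)^n - \frac{7}{8}.
Apply g(0) = -7: A - \frac{7}{8} = -7 ⇒ A = - \frac{49}{8}.
So g(n) = - \frac{49 \left(-7\right)^{n}}{8} - \frac{7}{8}.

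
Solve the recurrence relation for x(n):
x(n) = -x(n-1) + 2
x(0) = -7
First-order linear non-homogeneous.
Homogeneous solution: x_h(n) = A·(-1)^n.
Try constant particular solution x_p = K: K = -K + 2 ⇒ K = 1.
General: x(n) = A·(-1)^n + 1.
Apply x(0) = -7: A + 1 = -7 ⇒ A = -8.
So x(n) = 1 - 8 \left(-1\right)^{n}.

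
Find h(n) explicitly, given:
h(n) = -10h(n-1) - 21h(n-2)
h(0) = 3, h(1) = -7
Characteristic equation: x² + 10x + 21 = 0, which factors as (x - (-7))(x - (-3)) = 0.
Roots r₁ = -7, r₂ = -3 (distinct).
General solution: h(n) = A·(-7)^n + B·(-3)^n.
From h(0) = 3: A + B = 3.
From h(1) = -7: -7A - 3B = -7.
Solving: A = - \frac{1}{2}, B = \frac{7}{2}.
So h(n) = \frac{7 \left(-3\right)^{n}}{2} - \frac{\left(-7\right)^{n}}{2}.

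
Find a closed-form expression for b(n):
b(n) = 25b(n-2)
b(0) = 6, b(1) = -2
Characteristic equation: x² - 25 = 0, which factors as (x - (-5))(x - (5)) = 0.
Roots r₁ = -5, r₂ = 5 (distinct).
General solution: b(n) = A·(-5)^n + B·(5)^n.
From b(0) = 6: A + B = 6.
From b(1) = -2: -5A + 5B = -2.
Solving: A = \frac{16}{5}, B = \frac{14}{5}.
So b(n) = \frac{16 \left(-5\right)^{n}}{5} + \frac{14 \cdot 5^{n}}{5}.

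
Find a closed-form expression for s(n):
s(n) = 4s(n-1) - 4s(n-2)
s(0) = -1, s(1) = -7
Characteristic equation: x² - 4x + 4 = 0, which is (x - (2))².
Repeated root r = 2.
General solution: s(n) = (A + Bn)·(2)^n.
From s(0) = -1: A = -1.
From s(1) = -7: (A + B)·(2) = -7 ⇒ B = - \frac{5}{2}.
So s(n) = \left(- \frac{5 n}{2} - 1\right) \cdot (2)^n.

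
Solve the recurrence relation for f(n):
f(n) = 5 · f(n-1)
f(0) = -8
Pure geometric recurrence with ratio 5.
By induction f(n) = f(0) · (5)^n = - 8 \cdot 5^{n}.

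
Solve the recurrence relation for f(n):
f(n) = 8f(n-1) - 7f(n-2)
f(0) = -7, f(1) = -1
Characteristic equation: x² - 8x + 7 = 0, which factors as (x - (1))(x - (7)) = 0.
Roots r₁ = 1, r₂ = 7 (distinct).
General solution: f(n) = A·(1)^n + B·(7)^n.
From f(0) = -7: A + B = -7.
From f(1) = -1: A + 7B = -1.
Solving: A = -8, B = 1.
So f(n) = 7^{n} - 8.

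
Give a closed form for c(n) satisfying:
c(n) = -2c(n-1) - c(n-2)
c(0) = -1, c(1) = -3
Characteristic equation: x² + 2x + 1 = 0, which is (x - (-1))².
Repeated root r = -1.
General solution: c(n) = (A + Bn)·(-1)^n.
From c(0) = -1: A = -1.
From c(1) = -3: (A + B)·(-1) = -3 ⇒ B = 4.
So c(n) = \left(4 n - 1\right) \cdot (-1)^n.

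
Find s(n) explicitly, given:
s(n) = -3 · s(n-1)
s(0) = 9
Pure geometric recurrence with ratio -3.
By induction s(n) = s(0) · (-3)^n = 9 \left(-3\right)^{n}.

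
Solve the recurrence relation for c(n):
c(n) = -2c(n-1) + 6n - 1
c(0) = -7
First-order linear with linear forcing.
Homogeneous solution: c_h(n) = A·(-2)^n.
Try particular c_p(n) = pn + q. Substituting:
  pn + q = -2(p(n-1) + q) + 6n - 1.
Matching the n-coefficient: p = -2p + 6 ⇒ p = 2.
Matching constants: q = 2p - 2q - 1 ⇒ q = 1.
General: c(n) = A·(-2)^n + 2 n + 1.
Apply c(0) = -7: A + 1 = -7 ⇒ A = -8.
So c(n) = - 8 \left(-2\right)^{n} + 2 n + 1.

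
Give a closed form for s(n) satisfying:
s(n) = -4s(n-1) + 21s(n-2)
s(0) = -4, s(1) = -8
Characteristic equation: x² + 4x - 21 = 0, which factors as (x - (3))(x - (-7)) = 0.
Roots r₁ = 3, r₂ = -7 (distinct).
General solution: s(n) = A·(3)^n + B·(-7)^n.
From s(0) = -4: A + B = -4.
From s(1) = -8: 3A - 7B = -8.
Solving: A = - \frac{18}{5}, B = - \frac{2}{5}.
So s(n) = - \frac{2 \left(-7\right)^{n}}{5} - \frac{18 \cdot 3^{n}}{5}.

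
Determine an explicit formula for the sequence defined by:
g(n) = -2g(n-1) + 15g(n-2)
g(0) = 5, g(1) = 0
Characteristic equation: x² + 2x - 15 = 0, which factors as (x - (-5))(x - (3)) = 0.
Roots r₁ = -5, r₂ = 3 (distinct).
General solution: g(n) = A·(-5)^n + B·(3)^n.
From g(0) = 5: A + B = 5.
From g(1) = 0: -5A + 3B = 0.
Solving: A = \frac{15}{8}, B = \frac{25}{8}.
So g(n) = \frac{15 \left(-5\right)^{n}}{8} + \frac{25 \cdot 3^{n}}{8}.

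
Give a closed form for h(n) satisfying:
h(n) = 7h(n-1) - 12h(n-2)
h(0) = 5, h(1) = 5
Characteristic equation: x² - 7x + 12 = 0, which factors as (x - (3))(x - (4)) = 0.
Roots r₁ = 3, r₂ = 4 (distinct).
General solution: h(n) = A·(3)^n + B·(4)^n.
From h(0) = 5: A + B = 5.
From h(1) = 5: 3A + 4B = 5.
Solving: A = 15, B = -10.
So h(n) = 15 \cdot 3^{n} - 10 \cdot 4^{n}.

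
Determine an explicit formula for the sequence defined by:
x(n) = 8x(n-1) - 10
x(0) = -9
First-order linear non-homogeneous.
Homogeneous solution: x_h(n) = A·(8)^n.
Try constant particular solution x_p = K: K = 8K - 10 ⇒ K = \frac{10}{7}.
General: x(n) = A·(8)^n + \frac{10}{7}.
Apply x(0) = -9: A + \frac{10}{7} = -9 ⇒ A = - \frac{73}{7}.
So x(n) = \frac{10}{7} - \frac{73 \cdot 8^{n}}{7}.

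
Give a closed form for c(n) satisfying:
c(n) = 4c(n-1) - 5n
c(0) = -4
First-order linear with linear forcing.
Homogeneous solution: c_h(n) = A·(4)^n.
Try particular c_p(n) = pn + q. Substituting:
  pn + q = 4(p(n-1) + q) - 5n.
Matching the n-coefficient: p = 4p - 5 ⇒ p = \frac{5}{3}.
Matching constants: q = -4p + 4q ⇒ q = \frac{20}{9}.
General: c(n) = A·(4)^n + \frac{5 n}{3} + \frac{20}{9}.
Apply c(0) = -4: A + \frac{20}{9} = -4 ⇒ A = - \frac{56}{9}.
So c(n) = - \frac{56 \cdot 4^{n}}{9} + \frac{5 n}{3} + \frac{20}{9}.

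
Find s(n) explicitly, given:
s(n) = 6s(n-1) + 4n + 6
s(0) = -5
First-order linear with linear forcing.
Homogeneous solution: s_h(n) = A·(6)^n.
Try particular s_p(n) = pn + q. Substituting:
  pn + q = 6(p(n-1) + q) + 4n + 6.
Matching the n-coefficient: p = 6p + 4 ⇒ p = - \frac{4}{5}.
Matching constants: q = -6p + 6q + 6 ⇒ q = - \frac{54}{25}.
General: s(n) = A·(6)^n - \frac{4 n}{5} - \frac{54}{25}.
Apply s(0) = -5: A - \frac{54}{25} = -5 ⇒ A = - \frac{71}{25}.
So s(n) = - \frac{71 \cdot 6^{n}}{25} - \frac{4 n}{5} - \frac{54}{25}.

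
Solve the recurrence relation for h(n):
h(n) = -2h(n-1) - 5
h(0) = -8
First-order linear non-homogeneous.
Homogeneous solution: h_h(n) = A·(-2)^n.
Try constant particular solution h_p = K: K = -2K - 5 ⇒ K = - \frac{5}{3}.
General: h(n) = A·(-2)^n - \frac{5}{3}.
Apply h(0) = -8: A - \frac{5}{3} = -8 ⇒ A = - \frac{19}{3}.
So h(n) = - \frac{19 \left(-2\right)^{n}}{3} - \frac{5}{3}.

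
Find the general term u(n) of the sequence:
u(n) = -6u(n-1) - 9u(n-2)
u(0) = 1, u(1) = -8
Characteristic equation: x² + 6x + 9 = 0, which is (x - (-3))².
Repeated root r = -3.
General solution: u(n) = (A + Bn)·(-3)^n.
From u(0) = 1: A = 1.
From u(1) = -8: (A + B)·(-3) = -8 ⇒ B = \frac{5}{3}.
So u(n) = \left(\frac{5 n}{3} + 1\right) \cdot (-3)^n.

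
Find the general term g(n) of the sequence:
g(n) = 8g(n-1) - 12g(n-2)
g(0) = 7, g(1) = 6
Characteristic equation: x² - 8x + 12 = 0, which factors as (x - (2))(x - (6)) = 0.
Roots r₁ = 2, r₂ = 6 (distinct).
General solution: g(n) = A·(2)^n + B·(6)^n.
From g(0) = 7: A + B = 7.
From g(1) = 6: 2A + 6B = 6.
Solving: A = 9, B = -2.
So g(n) = 9 \cdot 2^{n} - 2 \cdot 6^{n}.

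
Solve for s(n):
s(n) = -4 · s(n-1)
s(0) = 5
Pure geometric recurrence with ratio -4.
By induction s(n) = s(0) · (-4)^n = 5 \left(-4\right)^{n}.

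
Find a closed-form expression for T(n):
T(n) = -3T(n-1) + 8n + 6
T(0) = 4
First-order linear with linear forcing.
Homogeneous solution: T_h(n) = A·(-3)^n.
Try particular T_p(n) = pn + q. Substituting:
  pn + q = -3(p(n-1) + q) + 8n + 6.
Matching the n-coefficient: p = -3p + 8 ⇒ p = 2.
Matching constants: q = 3p - 3q + 6 ⇒ q = 3.
General: T(n) = A·(-3)^n + 2 n + 3.
Apply T(0) = 4: A + 3 = 4 ⇒ A = 1.
So T(n) = \left(-3\right)^{n} + 2 n + 3.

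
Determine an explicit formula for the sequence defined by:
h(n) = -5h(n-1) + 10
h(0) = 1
First-order linear non-homogeneous.
Homogeneous solution: h_h(n) = A·(-5)^n.
Try constant particular solution h_p = K: K = -5K + 10 ⇒ K = \frac{5}{3}.
General: h(n) = A·(-5)^n + \frac{5}{3}.
Apply h(0) = 1: A + \frac{5}{3} = 1 ⇒ A = - \frac{2}{3}.
So h(n) = \frac{5}{3} - \frac{2 \left(-5\right)^{n}}{3}.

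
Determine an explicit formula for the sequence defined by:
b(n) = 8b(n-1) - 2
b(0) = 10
First-order linear non-homogeneous.
Homogeneous solution: b_h(n) = A·(8)^n.
Try constant particular solution b_p = K: K = 8K - 2 ⇒ K = \frac{2}{7}.
General: b(n) = A·(8)^n + \frac{2}{7}.
Apply b(0) = 10: A + \frac{2}{7} = 10 ⇒ A = \frac{68}{7}.
So b(n) = \frac{68 \cdot 8^{n}}{7} + \frac{2}{7}.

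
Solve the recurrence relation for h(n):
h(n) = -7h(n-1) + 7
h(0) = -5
First-order linear non-homogeneous.
Homogeneous solution: h_h(n) = A·(-7)^n.
Try constant particular solution h_p = K: K = -7K + 7 ⇒ K = \frac{7}{8}.
General: h(n) = A·(-7)^n + \frac{7}{8}.
Apply h(0) = -5: A + \frac{7}{8} = -5 ⇒ A = - \frac{47}{8}.
So h(n) = \frac{7}{8} - \frac{47 \left(-7\right)^{n}}{8}.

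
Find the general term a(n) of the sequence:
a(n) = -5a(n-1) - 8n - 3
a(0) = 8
First-order linear with linear forcing.
Homogeneous solution: a_h(n) = A·(-5)^n.
Try particular a_p(n) = pn + q. Substituting:
  pn + q = -5(p(n-1) + q) - 8n - 3.
Matching the n-coefficient: p = -5p - 8 ⇒ p = - \frac{4}{3}.
Matching constants: q = 5p - 5q - 3 ⇒ q = - \frac{29}{18}.
General: a(n) = A·(-5)^n - \frac{4 n}{3} - \frac{29}{18}.
Apply a(0) = 8: A - \frac{29}{18} = 8 ⇒ A = \frac{173}{18}.
So a(n) = \frac{173 \left(-5\right)^{n}}{18} - \frac{4 n}{3} - \frac{29}{18}.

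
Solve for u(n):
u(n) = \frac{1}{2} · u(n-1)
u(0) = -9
Pure geometric recurrence with ratio \frac{1}{2}.
By induction u(n) = u(0) · (\frac{1}{2})^n = - 9 \cdot 2^{- n}.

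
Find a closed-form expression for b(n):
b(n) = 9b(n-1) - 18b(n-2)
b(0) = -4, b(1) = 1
Characteristic equation: x² - 9x + 18 = 0, which factors as (x - (3))(x - (6)) = 0.
Roots r₁ = 3, r₂ = 6 (distinct).
General solution: b(n) = A·(3)^n + B·(6)^n.
From b(0) = -4: A + B = -4.
From b(1) = 1: 3A + 6B = 1.
Solving: A = - \frac{25}{3}, B = \frac{13}{3}.
So b(n) = - \frac{25 \cdot 3^{n}}{3} + \frac{13 \cdot 6^{n}}{3}.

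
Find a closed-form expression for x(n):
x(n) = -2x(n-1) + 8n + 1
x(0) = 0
First-order linear with linear forcing.
Homogeneous solution: x_h(n) = A·(-2)^n.
Try particular x_p(n) = pn + q. Substituting:
  pn + q = -2(p(n-1) + q) + 8n + 1.
Matching the n-coefficient: p = -2p + 8 ⇒ p = \frac{8}{3}.
Matching constants: q = 2p - 2q + 1 ⇒ q = \frac{19}{9}.
General: x(n) = A·(-2)^n + \frac{8 n}{3} + \frac{19}{9}.
Apply x(0) = 0: A + \frac{19}{9} = 0 ⇒ A = - \frac{19}{9}.
So x(n) = - \frac{19 \left(-2\right)^{n}}{9} + \frac{8 n}{3} + \frac{19}{9}.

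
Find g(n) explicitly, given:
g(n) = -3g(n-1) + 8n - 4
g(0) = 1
First-order linear with linear forcing.
Homogeneous solution: g_h(n) = A·(-3)^n.
Try particular g_p(n) = pn + q. Substituting:
  pn + q = -3(p(n-1) + q) + 8n - 4.
Matching the n-coefficient: p = -3p + 8 ⇒ p = 2.
Matching constants: q = 3p - 3q - 4 ⇒ q = \frac{1}{2}.
General: g(n) = A·(-3)^n + 2 n + \frac{1}{2}.
Apply g(0) = 1: A + \frac{1}{2} = 1 ⇒ A = \frac{1}{2}.
So g(n) = \frac{\left(-3\right)^{n}}{2} + 2 n + \frac{1}{2}.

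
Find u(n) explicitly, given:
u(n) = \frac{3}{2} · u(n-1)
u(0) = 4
Pure geometric recurrence with ratio \frac{3}{2}.
By induction u(n) = u(0) · (\frac{3}{2})^n = 4 \left(\frac{3}{2}\right)^{n}.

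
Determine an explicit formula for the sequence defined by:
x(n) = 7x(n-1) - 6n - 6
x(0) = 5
First-order linear with linear forcing.
Homogeneous solution: x_h(n) = A·(7)^n.
Try particular x_p(n) = pn + q. Substituting:
  pn + q = 7(p(n-1) + q) - 6n - 6.
Matching the n-coefficient: p = 7p - 6 ⇒ p = 1.
Matching constants: q = -7p + 7q - 6 ⇒ q = \frac{13}{6}.
General: x(n) = A·(7)^n + n + \frac{13}{6}.
Apply x(0) = 5: A + \frac{13}{6} = 5 ⇒ A = \frac{17}{6}.
So x(n) = \frac{17 \cdot 7^{n}}{6} + n + \frac{13}{6}.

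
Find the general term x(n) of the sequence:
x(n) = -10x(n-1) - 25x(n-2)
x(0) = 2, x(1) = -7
Characteristic equation: x² + 10x + 25 = 0, which is (x - (-5))².
Repeated root r = -5.
General solution: x(n) = (A + Bn)·(-5)^n.
From x(0) = 2: A = 2.
From x(1) = -7: (A + B)·(-5) = -7 ⇒ B = - \frac{3}{5}.
So x(n) = \left(2 - \frac{3 n}{5}\right) \cdot (-5)^n.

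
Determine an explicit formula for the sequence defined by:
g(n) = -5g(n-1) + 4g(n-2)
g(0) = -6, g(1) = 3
Characteristic equation: x² + 5x - 4 = 0.
Discriminant Δ = (-5)² + 4·(4) = 41.
Roots r₁,₂ = (-5 ± √41)/2, so r₁ = - \frac{5}{2} + \frac{\sqrt{41}}{2}, r₂ = - \frac{\sqrt{41}}{2} - \frac{5}{2}.
General solution: g(n) = A·r₁^n + B·r₂^n.
From the initial conditions, A + B = -6 and r₁A + r₂B = 3.
Since r₁ - r₂ = √41: A = (3 - (-6)r₂)/√41 = -3 - \frac{12 \sqrt{41}}{41}, and B = -6 - A = -3 + \frac{12 \sqrt{41}}{41}.
So g(n) = \left(-3 - \frac{12 \sqrt{41}}{41}\right)\left(- \frac{5}{2} + \frac{\sqrt{41}}{2}\right)^n + \left(-3 + \frac{12 \sqrt{41}}{41}\right)\left(- \frac{\sqrt{41}}{2} - \frac{5}{2}\right)^n.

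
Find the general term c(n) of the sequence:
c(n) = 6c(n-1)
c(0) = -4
This is a homogeneous first-order recurrence with ratio 6.
By induction c(n) = c(0) · (6)^n = - 4 \cdot 6^{n}.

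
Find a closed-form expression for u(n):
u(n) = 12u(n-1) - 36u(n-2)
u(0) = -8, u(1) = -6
Characteristic equation: x² - 12x + 36 = 0, which is (x - (6))².
Repeated root r = 6.
General solution: u(n) = (A + Bn)·(6)^n.
From u(0) = -8: A = -8.
From u(1) = -6: (A + B)·(6) = -6 ⇒ B = 7.
So u(n) = \left(7 n - 8\right) \cdot (6)^n.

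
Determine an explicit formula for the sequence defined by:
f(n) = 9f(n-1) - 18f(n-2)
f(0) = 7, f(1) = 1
Characteristic equation: x² - 9x + 18 = 0, which factors as (x - (6))(x - (3)) = 0.
Roots r₁ = 6, r₂ = 3 (distinct).
General solution: f(n) = A·(6)^n + B·(3)^n.
From f(0) = 7: A + B = 7.
From f(1) = 1: 6A + 3B = 1.
Solving: A = - \frac{20}{3}, B = \frac{41}{3}.
So f(n) = \frac{41 \cdot 3^{n}}{3} - \frac{20 \cdot 6^{n}}{3}.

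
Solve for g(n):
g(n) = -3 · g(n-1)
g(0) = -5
Pure geometric recurrence with ratio -3.
By induction g(n) = g(0) · (-3)^n = - 5 \left(-3\right)^{n}.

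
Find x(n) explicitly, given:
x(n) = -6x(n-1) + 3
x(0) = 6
First-order linear non-homogeneous.
Homogeneous solution: x_h(n) = A·(-6)^n.
Try constant particular solution x_p = K: K = -6K + 3 ⇒ K = \frac{3}{7}.
General: x(n) = A·(-6)^n + \frac{3}{7}.
Apply x(0) = 6: A + \frac{3}{7} = 6 ⇒ A = \frac{39}{7}.
So x(n) = \frac{39 \left(-6\right)^{n}}{7} + \frac{3}{7}.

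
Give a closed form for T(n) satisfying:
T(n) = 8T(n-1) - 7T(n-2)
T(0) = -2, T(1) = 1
Characteristic equation: x² - 8x + 7 = 0, which factors as (x - (1))(x - (7)) = 0.
Roots r₁ = 1, r₂ = 7 (distinct).
General solution: T(n) = A·(1)^n + B·(7)^n.
From T(0) = -2: A + B = -2.
From T(1) = 1: A + 7B = 1.
Solving: A = - \frac{5}{2}, B = \frac{1}{2}.
So T(n) = \frac{7^{n}}{2} - \frac{5}{2}.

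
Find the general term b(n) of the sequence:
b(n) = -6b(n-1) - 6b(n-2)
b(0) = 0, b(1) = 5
Characteristic equation: x² + 6x + 6 = 0.
Discriminant Δ = (-6)² + 4·(-6) = 12.
Roots r₁,₂ = (-6 ± √12)/2, so r₁ = -3 + \sqrt{3}, r₂ = -3 - \sqrt{3}.
General solution: b(n) = A·r₁^n + B·r₂^n.
From the initial conditions, A + B = 0 and r₁A + r₂B = 5.
Since r₁ - r₂ = √12: A = (5 - (0)r₂)/√12 = \frac{5 \sqrt{3}}{6}, and B = 0 - A = - \frac{5 \sqrt{3}}{6}.
So b(n) = \left(\frac{5 \sqrt{3}}{6}\right)\left(-3 + \sqrt{3}\right)^n + \left(- \frac{5 \sqrt{3}}{6}\right)\left(-3 - \sqrt{3}\right)^n.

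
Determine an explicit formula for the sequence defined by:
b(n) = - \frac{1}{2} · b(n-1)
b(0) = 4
Pure geometric recurrence with ratio - \frac{1}{2}.
By induction b(n) = b(0) · (- \frac{1}{2})^n = 4 \left(- \frac{1}{2}\right)^{n}.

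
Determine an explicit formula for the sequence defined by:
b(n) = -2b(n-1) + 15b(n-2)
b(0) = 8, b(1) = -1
Characteristic equation: x² + 2x - 15 = 0, which factors as (x - (-5))(x - (3)) = 0.
Roots r₁ = -5, r₂ = 3 (distinct).
General solution: b(n) = A·(-5)^n + B·(3)^n.
From b(0) = 8: A + B = 8.
From b(1) = -1: -5A + 3B = -1.
Solving: A = \frac{25}{8}, B = \frac{39}{8}.
So b(n) = \frac{25 \left(-5\right)^{n}}{8} + \frac{39 \cdot 3^{n}}{8}.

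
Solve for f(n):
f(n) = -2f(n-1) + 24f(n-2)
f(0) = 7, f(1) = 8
Characteristic equation: x² + 2x - 24 = 0, which factors as (x - (4))(x - (-6)) = 0.
Roots r₁ = 4, r₂ = -6 (distinct).
General solution: f(n) = A·(4)^n + B·(-6)^n.
From f(0) = 7: A + B = 7.
From f(1) = 8: 4A - 6B = 8.
Solving: A = 5, B = 2.
So f(n) = 2 \left(-6\right)^{n} + 5 \cdot 4^{n}.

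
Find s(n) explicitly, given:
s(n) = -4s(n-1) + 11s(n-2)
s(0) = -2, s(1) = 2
Characteristic equation: x² + 4x - 11 = 0.
Discriminant Δ = (-4)² + 4·(11) = 60.
Roots r₁,₂ = (-4 ± √60)/2, so r₁ = -2 + \sqrt{15}, r₂ = - \sqrt{15} - 2.
General solution: s(n) = A·r₁^n + B·r₂^n.
From the initial conditions, A + B = -2 and r₁A + r₂B = 2.
Since r₁ - r₂ = √60: A = (2 - (-2)r₂)/√60 = -1 - \frac{\sqrt{15}}{15}, and B = -2 - A = -1 + \frac{\sqrt{15}}{15}.
So s(n) = \left(-1 - \frac{\sqrt{15}}{15}\right)\left(-2 + \sqrt{15}\right)^n + \left(-1 + \frac{\sqrt{15}}{15}\right)\left(- \sqrt{15} - 2\right)^n.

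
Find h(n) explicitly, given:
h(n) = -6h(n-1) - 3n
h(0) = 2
First-order linear with linear forcing.
Homogeneous solution: h_h(n) = A·(-6)^n.
Try particular h_p(n) = pn + q. Substituting:
  pn + q = -6(p(n-1) + q) - 3n.
Matching the n-coefficient: p = -6p - 3 ⇒ p = - \frac{3}{7}.
Matching constants: q = 6p - 6q ⇒ q = - \frac{18}{49}.
General: h(n) = A·(-6)^n - \frac{3 n}{7} - \frac{18}{49}.
Apply h(0) = 2: A - \frac{18}{49} = 2 ⇒ A = \frac{116}{49}.
So h(n) = \frac{116 \left(-6\right)^{n}}{49} - \frac{3 n}{7} - \frac{18}{49}.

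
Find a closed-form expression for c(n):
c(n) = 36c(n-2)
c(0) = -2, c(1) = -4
Characteristic equation: x² - 36 = 0, which factors as (x - (6))(x - (-6)) = 0.
Roots r₁ = 6, r₂ = -6 (distinct).
General solution: c(n) = A·(6)^n + B·(-6)^n.
From c(0) = -2: A + B = -2.
From c(1) = -4: 6A - 6B = -4.
Solving: A = - \frac{4}{3}, B = - \frac{2}{3}.
So c(n) = - \frac{2 \left(-6\right)^{n}}{3} - \frac{4 \cdot 6^{n}}{3}.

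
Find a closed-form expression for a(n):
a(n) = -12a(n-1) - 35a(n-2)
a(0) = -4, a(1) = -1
Characteristic equation: x² + 12x + 35 = 0, which factors as (x - (-7))(x - (-5)) = 0.
Roots r₁ = -7, r₂ = -5 (distinct).
General solution: a(n) = A·(-7)^n + B·(-5)^n.
From a(0) = -4: A + B = -4.
From a(1) = -1: -7A - 5B = -1.
Solving: A = \frac{21}{2}, B = - \frac{29}{2}.
So a(n) = - \frac{29 \left(-5\right)^{n}}{2} + \frac{21 \left(-7\right)^{n}}{2}.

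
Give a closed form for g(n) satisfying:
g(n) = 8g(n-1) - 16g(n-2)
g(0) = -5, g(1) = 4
Characteristic equation: x² - 8x + 16 = 0, which is (x - (4))².
Repeated root r = 4.
General solution: g(n) = (A + Bn)·(4)^n.
From g(0) = -5: A = -5.
From g(1) = 4: (A + B)·(4) = 4 ⇒ B = 6.
So g(n) = \left(6 n - 5\right) \cdot (4)^n.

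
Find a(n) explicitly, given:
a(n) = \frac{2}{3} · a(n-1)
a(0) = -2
Pure geometric recurrence with ratio \frac{2}{3}.
By induction a(n) = a(0) · (\frac{2}{3})^n = - 2 \left(\frac{2}{3}\right)^{n}.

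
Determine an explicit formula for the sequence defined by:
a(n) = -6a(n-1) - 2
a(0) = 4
First-order linear non-homogeneous.
Homogeneous solution: a_h(n) = A·(-6)^n.
Try constant particular solution a_p = K: K = -6K - 2 ⇒ K = - \frac{2}{7}.
General: a(n) = A·(-6)^n - \frac{2}{7}.
Apply a(0) = 4: A - \frac{2}{7} = 4 ⇒ A = \frac{30}{7}.
So a(n) = \frac{30 \left(-6\right)^{n}}{7} - \frac{2}{7}.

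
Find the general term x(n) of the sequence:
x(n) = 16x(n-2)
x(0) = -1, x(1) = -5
Characteristic equation: x² - 16 = 0, which factors as (x - (-4))(x - (4)) = 0.
Roots r₁ = -4, r₂ = 4 (distinct).
General solution: x(n) = A·(-4)^n + B·(4)^n.
From x(0) = -1: A + B = -1.
From x(1) = -5: -4A + 4B = -5.
Solving: A = \frac{1}{8}, B = - \frac{9}{8}.
So x(n) = \frac{\left(-4\right)^{n}}{8} - \frac{9 \cdot 4^{n}}{8}.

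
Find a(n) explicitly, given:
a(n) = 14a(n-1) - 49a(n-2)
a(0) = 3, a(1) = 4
Characteristic equation: x² - 14x + 49 = 0, which is (x - (7))².
Repeated root r = 7.
General solution: a(n) = (A + Bn)·(7)^n.
From a(0) = 3: A = 3.
From a(1) = 4: (A + B)·(7) = 4 ⇒ B = - \frac{17}{7}.
So a(n) = \left(3 - \frac{17 n}{7}\right) \cdot (7)^n.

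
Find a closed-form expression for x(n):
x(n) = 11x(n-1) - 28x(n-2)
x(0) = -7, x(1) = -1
Characteristic equation: x² - 11x + 28 = 0, which factors as (x - (7))(x - (4)) = 0.
Roots r₁ = 7, r₂ = 4 (distinct).
General solution: x(n) = A·(7)^n + B·(4)^n.
From x(0) = -7: A + B = -7.
From x(1) = -1: 7A + 4B = -1.
Solving: A = 9, B = -16.
So x(n) = - 16 \cdot 4^{n} + 9 \cdot 7^{n}.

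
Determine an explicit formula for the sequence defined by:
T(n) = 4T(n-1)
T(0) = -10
This is a homogeneous first-order recurrence with ratio 4.
By induction T(n) = T(0) · (4)^n = - 10 \cdot 4^{n}.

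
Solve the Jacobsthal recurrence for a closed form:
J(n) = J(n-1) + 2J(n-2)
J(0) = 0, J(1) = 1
This is the Jacobsthal sequence.
Characteristic equation: x² - x - 2 = 0; roots r₁ = 2, r₂ = -1.
General: J(n) = A·r₁^n + B·r₂^n. Solving with J(0)=0, J(1)=1 gives A = \frac{1}{3}, B = - \frac{1}{3}.
So J(n) = - \frac{\left(-1\right)^{n}}{3} + \frac{2^{n}}{3}.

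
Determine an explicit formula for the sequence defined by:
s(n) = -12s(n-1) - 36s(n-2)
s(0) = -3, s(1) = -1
Characteristic equation: x² + 12x + 36 = 0, which is (x - (-6))².
Repeated root r = -6.
General solution: s(n) = (A + Bn)·(-6)^n.
From s(0) = -3: A = -3.
From s(1) = -1: (A + B)·(-6) = -1 ⇒ B = \frac{19}{6}.
So s(n) = \left(\frac{19 n}{6} - 3\right) \cdot (-6)^n.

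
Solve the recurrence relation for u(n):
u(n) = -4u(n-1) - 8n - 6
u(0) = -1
First-order linear with linear forcing.
Homogeneous solution: u_h(n) = A·(-4)^n.
Try particular u_p(n) = pn + q. Substituting:
  pn + q = -4(p(n-1) + q) - 8n - 6.
Matching the n-coefficient: p = -4p - 8 ⇒ p = - \frac{8}{5}.
Matching constants: q = 4p - 4q - 6 ⇒ q = - \frac{62}{25}.
General: u(n) = A·(-4)^n - \frac{8 n}{5} - \frac{62}{25}.
Apply u(0) = -1: A - \frac{62}{25} = -1 ⇒ A = \frac{37}{25}.
So u(n) = \frac{37 \left(-4\right)^{n}}{25} - \frac{8 n}{5} - \frac{62}{25}.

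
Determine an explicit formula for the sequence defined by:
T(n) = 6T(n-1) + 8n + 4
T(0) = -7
First-order linear with linear forcing.
Homogeneous solution: T_h(n) = A·(6)^n.
Try particular T_p(n) = pn + q. Substituting:
  pn + q = 6(p(n-1) + q) + 8n + 4.
Matching the n-coefficient: p = 6p + 8 ⇒ p = - \frac{8}{5}.
Matching constants: q = -6p + 6q + 4 ⇒ q = - \frac{68}{25}.
General: T(n) = A·(6)^n - \frac{8 n}{5} - \frac{68}{25}.
Apply T(0) = -7: A - \frac{68}{25} = -7 ⇒ A = - \frac{107}{25}.
So T(n) = - \frac{107 \cdot 6^{n}}{25} - \frac{8 n}{5} - \frac{68}{25}.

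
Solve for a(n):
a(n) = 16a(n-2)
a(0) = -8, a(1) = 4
Characteristic equation: x² - 16 = 0, which factors as (x - (-4))(x - (4)) = 0.
Roots r₁ = -4, r₂ = 4 (distinct).
General solution: a(n) = A·(-4)^n + B·(4)^n.
From a(0) = -8: A + B = -8.
From a(1) = 4: -4A + 4B = 4.
Solving: A = - \frac{9}{2}, B = - \frac{7}{2}.
So a(n) = - \frac{9 \left(-4\right)^{n}}{2} - \frac{7 \cdot 4^{n}}{2}.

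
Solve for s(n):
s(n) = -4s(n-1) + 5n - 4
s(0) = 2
First-order linear with linear forcing.
Homogeneous solution: s_h(n) = A·(-4)^n.
Try particular s_p(n) = pn + q. Substituting:
  pn + q = -4(p(n-1) + q) + 5n - 4.
Matching the n-coefficient: p = -4p + 5 ⇒ p = 1.
Matching constants: q = 4p - 4q - 4 ⇒ q = 0.
General: s(n) = A·(-4)^n + n + 0.
Apply s(0) = 2: A + 0 = 2 ⇒ A = 2.
So s(n) = 2 \left(-4\right)^{n} + n.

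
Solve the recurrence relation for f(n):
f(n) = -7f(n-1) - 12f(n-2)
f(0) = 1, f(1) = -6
Characteristic equation: x² + 7x + 12 = 0, which factors as (x - (-3))(x - (-4)) = 0.
Roots r₁ = -3, r₂ = -4 (distinct).
General solution: f(n) = A·(-3)^n + B·(-4)^n.
From f(0) = 1: A + B = 1.
From f(1) = -6: -3A - 4B = -6.
Solving: A = -2, B = 3.
So f(n) = - 2 \left(-3\right)^{n} + 3 \left(-4\right)^{n}.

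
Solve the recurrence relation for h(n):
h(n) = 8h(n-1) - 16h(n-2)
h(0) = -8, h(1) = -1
Characteristic equation: x² - 8x + 16 = 0, which is (x - (4))².
Repeated root r = 4.
General solution: h(n) = (A + Bn)·(4)^n.
From h(0) = -8: A = -8.
From h(1) = -1: (A + B)·(4) = -1 ⇒ B = \frac{31}{4}.
So h(n) = \left(\frac{31 n}{4} - 8\right) \cdot (4)^n.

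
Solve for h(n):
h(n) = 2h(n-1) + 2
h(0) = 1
First-order linear non-homogeneous.
Homogeneous solution: h_h(n) = A·(2)^n.
Try constant particular solution h_p = K: K = 2K + 2 ⇒ K = -2.
General: h(n) = A·(2)^n - 2.
Apply h(0) = 1: A - 2 = 1 ⇒ A = 3.
So h(n) = 3 \cdot 2^{n} - 2.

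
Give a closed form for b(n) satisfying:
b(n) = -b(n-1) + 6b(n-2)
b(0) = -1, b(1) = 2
Characteristic equation: x² + x - 6 = 0, which factors as (x - (2))(x - (-3)) = 0.
Roots r₁ = 2, r₂ = -3 (distinct).
General solution: b(n) = A·(2)^n + B·(-3)^n.
From b(0) = -1: A + B = -1.
From b(1) = 2: 2A - 3B = 2.
Solving: A = - \frac{1}{5}, B = - \frac{4}{5}.
So b(n) = - \frac{4 \left(-3\right)^{n}}{5} - \frac{2^{n}}{5}.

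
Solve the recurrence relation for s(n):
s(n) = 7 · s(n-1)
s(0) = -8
Pure geometric recurrence with ratio 7.
By induction s(n) = s(0) · (7)^n = - 8 \cdot 7^{n}.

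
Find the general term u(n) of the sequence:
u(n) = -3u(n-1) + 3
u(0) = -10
First-order linear non-homogeneous.
Homogeneous solution: u_h(n) = A·(-3)^n.
Try constant particular solution u_p = K: K = -3K + 3 ⇒ K = \frac{3}{4}.
General: u(n) = A·(-3)^n + \frac{3}{4}.
Apply u(0) = -10: A + \frac{3}{4} = -10 ⇒ A = - \frac{43}{4}.
So u(n) = \frac{3}{4} - \frac{43 \left(-3\right)^{n}}{4}.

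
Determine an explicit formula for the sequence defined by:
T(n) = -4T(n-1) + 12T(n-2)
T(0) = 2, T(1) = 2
Characteristic equation: x² + 4x - 12 = 0, which factors as (x - (2))(x - (-6)) = 0.
Roots r₁ = 2, r₂ = -6 (distinct).
General solution: T(n) = A·(2)^n + B·(-6)^n.
From T(0) = 2: A + B = 2.
From T(1) = 2: 2A - 6B = 2.
Solving: A = \frac{7}{4}, B = \frac{1}{4}.
So T(n) = \frac{\left(-6\right)^{n}}{4} + \frac{7 \cdot 2^{n}}{4}.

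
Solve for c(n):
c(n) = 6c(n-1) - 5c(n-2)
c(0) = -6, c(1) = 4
Characteristic equation: x² - 6x + 5 = 0, which factors as (x - (1))(x - (5)) = 0.
Roots r₁ = 1, r₂ = 5 (distinct).
General solution: c(n) = A·(1)^n + B·(5)^n.
From c(0) = -6: A + B = -6.
From c(1) = 4: A + 5B = 4.
Solving: A = - \frac{17}{2}, B = \frac{5}{2}.
So c(n) = \frac{5 \cdot 5^{n}}{2} - \frac{17}{2}.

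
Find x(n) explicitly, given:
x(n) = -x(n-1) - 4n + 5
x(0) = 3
First-order linear with linear forcing.
Homogeneous solution: x_h(n) = A·(-1)^n.
Try particular x_p(n) = pn + q. Substituting:
  pn + q = -(p(n-1) + q) - 4n + 5.
Matching the n-coefficient: p = -p - 4 ⇒ p = -2.
Matching constants: q = p - q + 5 ⇒ q = \frac{3}{2}.
General: x(n) = A·(-1)^n - 2 n + \frac{3}{2}.
Apply x(0) = 3: A + \frac{3}{2} = 3 ⇒ A = \frac{3}{2}.
So x(n) = \frac{3 \left(-1\right)^{n}}{2} - 2 n + \frac{3}{2}.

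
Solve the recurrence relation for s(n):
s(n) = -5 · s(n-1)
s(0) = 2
Pure geometric recurrence with ratio -5.
By induction s(n) = s(0) · (-5)^n = 2 \left(-5\right)^{n}.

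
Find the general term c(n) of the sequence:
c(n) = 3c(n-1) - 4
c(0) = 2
First-order linear non-homogeneous.
Homogeneous solution: c_h(n) = A·(3)^n.
Try constant particular solution c_p = K: K = 3K - 4 ⇒ K = 2.
General: c(n) = A·(3)^n + 2.
Apply c(0) = 2: A + 2 = 2 ⇒ A = 0.
So c(n) = 2.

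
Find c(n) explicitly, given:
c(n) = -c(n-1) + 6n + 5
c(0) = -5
First-order linear with linear forcing.
Homogeneous solution: c_h(n) = A·(-1)^n.
Try particular c_p(n) = pn + q. Substituting:
  pn + q = -(p(n-1) + q) + 6n + 5.
Matching the n-coefficient: p = -p + 6 ⇒ p = 3.
Matching constants: q = p - q + 5 ⇒ q = 4.
General: c(n) = A·(-1)^n + 3 n + 4.
Apply c(0) = -5: A + 4 = -5 ⇒ A = -9.
So c(n) = - 9 \left(-1\right)^{n} + 3 n + 4.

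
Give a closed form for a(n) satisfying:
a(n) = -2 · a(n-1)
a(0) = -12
Pure geometric recurrence with ratio -2.
By induction a(n) = a(0) · (-2)^n = - 12 \left(-2\right)^{n}.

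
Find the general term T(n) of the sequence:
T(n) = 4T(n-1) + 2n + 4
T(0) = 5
First-order linear with linear forcing.
Homogeneous solution: T_h(n) = A·(4)^n.
Try particular T_p(n) = pn + q. Substituting:
  pn + q = 4(p(n-1) + q) + 2n + 4.
Matching the n-coefficient: p = 4p + 2 ⇒ p = - \frac{2}{3}.
Matching constants: q = -4p + 4q + 4 ⇒ q = - \frac{20}{9}.
General: T(n) = A·(4)^n - \frac{2 n}{3} - \frac{20}{9}.
Apply T(0) = 5: A - \frac{20}{9} = 5 ⇒ A = \frac{65}{9}.
So T(n) = \frac{65 \cdot 4^{n}}{9} - \frac{2 n}{3} - \frac{20}{9}.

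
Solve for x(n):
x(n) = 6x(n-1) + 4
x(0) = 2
First-order linear non-homogeneous.
Homogeneous solution: x_h(n) = A·(6)^n.
Try constant particular solution x_p = K: K = 6K + 4 ⇒ K = - \frac{4}{5}.
General: x(n) = A·(6)^n - \frac{4}{5}.
Apply x(0) = 2: A - \frac{4}{5} = 2 ⇒ A = \frac{14}{5}.
So x(n) = \frac{14 \cdot 6^{n}}{5} - \frac{4}{5}.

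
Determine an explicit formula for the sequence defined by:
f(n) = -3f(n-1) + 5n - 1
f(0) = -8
First-order linear with linear forcing.
Homogeneous solution: f_h(n) = A·(-3)^n.
Try particular f_p(n) = pn + q. Substituting:
  pn + q = -3(p(n-1) + q) + 5n - 1.
Matching the n-coefficient: p = -3p + 5 ⇒ p = \frac{5}{4}.
Matching constants: q = 3p - 3q - 1 ⇒ q = \frac{11}{16}.
General: f(n) = A·(-3)^n + \frac{5 n}{4} + \frac{11}{16}.
Apply f(0) = -8: A + \frac{11}{16} = -8 ⇒ A = - \frac{139}{16}.
So f(n) = - \frac{139 \left(-3\right)^{n}}{16} + \frac{5 n}{4} + \frac{11}{16}.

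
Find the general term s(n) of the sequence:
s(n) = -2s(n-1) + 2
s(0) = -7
First-order linear non-homogeneous.
Homogeneous solution: s_h(n) = A·(-2)^n.
Try constant particular solution s_p = K: K = -2K + 2 ⇒ K = \frac{2}{3}.
General: s(n) = A·(-2)^n + \frac{2}{3}.
Apply s(0) = -7: A + \frac{2}{3} = -7 ⇒ A = - \frac{23}{3}.
So s(n) = \frac{2}{3} - \frac{23 \left(-2\right)^{n}}{3}.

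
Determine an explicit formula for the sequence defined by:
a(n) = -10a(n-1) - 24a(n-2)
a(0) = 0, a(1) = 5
Characteristic equation: x² + 10x + 24 = 0, which factors as (x - (-6))(x - (-4)) = 0.
Roots r₁ = -6, r₂ = -4 (distinct).
General solution: a(n) = A·(-6)^n + B·(-4)^n.
From a(0) = 0: A + B = 0.
From a(1) = 5: -6A - 4B = 5.
Solving: A = - \frac{5}{2}, B = \frac{5}{2}.
So a(n) = \frac{5 \left(-4\right)^{n}}{2} - \frac{5 \left(-6\right)^{n}}{2}.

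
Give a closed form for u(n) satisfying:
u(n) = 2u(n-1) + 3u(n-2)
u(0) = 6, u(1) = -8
Characteristic equation: x² - 2x - 3 = 0, which factors as (x - (3))(x - (-1)) = 0.
Roots r₁ = 3, r₂ = -1 (distinct).
General solution: u(n) = A·(3)^n + B·(-1)^n.
From u(0) = 6: A + B = 6.
From u(1) = -8: 3A - B = -8.
Solving: A = - \frac{1}{2}, B = \frac{13}{2}.
So u(n) = \frac{13 \left(-1\right)^{n}}{2} - \frac{3^{n}}{2}.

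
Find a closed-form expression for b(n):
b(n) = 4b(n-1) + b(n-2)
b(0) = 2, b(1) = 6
Characteristic equation: x² - 4x - 1 = 0.
Discriminant Δ = (4)² + 4·(1) = 20.
Roots r₁,₂ = (4 ± √20)/2, so r₁ = 2 + \sqrt{5}, r₂ = 2 - \sqrt{5}.
General solution: b(n) = A·r₁^n + B·r₂^n.
From the initial conditions, A + B = 2 and r₁A + r₂B = 6.
Since r₁ - r₂ = √20: A = (6 - (2)r₂)/√20 = \frac{\sqrt{5}}{5} + 1, and B = 2 - A = 1 - \frac{\sqrt{5}}{5}.
So b(n) = \left(\frac{\sqrt{5}}{5} + 1\right)\left(2 + \sqrt{5}\right)^n + \left(1 - \frac{\sqrt{5}}{5}\right)\left(2 - \sqrt{5}\right)^n.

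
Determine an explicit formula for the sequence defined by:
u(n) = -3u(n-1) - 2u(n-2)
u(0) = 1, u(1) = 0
Characteristic equation: x² + 3x + 2 = 0, which factors as (x - (-1))(x - (-2)) = 0.
Roots r₁ = -1, r₂ = -2 (distinct).
General solution: u(n) = A·(-1)^n + B·(-2)^n.
From u(0) = 1: A + B = 1.
From u(1) = 0: -A - 2B = 0.
Solving: A = 2, B = -1.
So u(n) = 2 \left(-1\right)^{n} - \left(-2\right)^{n}.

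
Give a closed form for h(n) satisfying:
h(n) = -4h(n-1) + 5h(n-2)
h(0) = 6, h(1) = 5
Characteristic equation: x² + 4x - 5 = 0, which factors as (x - (1))(x - (-5)) = 0.
Roots r₁ = 1, r₂ = -5 (distinct).
General solution: h(n) = A·(1)^n + B·(-5)^n.
From h(0) = 6: A + B = 6.
From h(1) = 5: A - 5B = 5.
Solving: A = \frac{35}{6}, B = \frac{1}{6}.
So h(n) = \frac{\left(-5\right)^{n}}{6} + \frac{35}{6}.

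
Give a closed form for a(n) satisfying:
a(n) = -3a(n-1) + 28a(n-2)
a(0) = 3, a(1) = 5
Characteristic equation: x² + 3x - 28 = 0, which factors as (x - (-7))(x - (4)) = 0.
Roots r₁ = -7, r₂ = 4 (distinct).
General solution: a(n) = A·(-7)^n + B·(4)^n.
From a(0) = 3: A + B = 3.
From a(1) = 5: -7A + 4B = 5.
Solving: A = \frac{7}{11}, B = \frac{26}{11}.
So a(n) = \frac{7 \left(-7\right)^{n}}{11} + \frac{26 \cdot 4^{n}}{11}.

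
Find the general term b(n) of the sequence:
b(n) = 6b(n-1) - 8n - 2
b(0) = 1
First-order linear with linear forcing.
Homogeneous solution: b_h(n) = A·(6)^n.
Try particular b_p(n) = pn + q. Substituting:
  pn + q = 6(p(n-1) + q) - 8n - 2.
Matching the n-coefficient: p = 6p - 8 ⇒ p = \frac{8}{5}.
Matching constants: q = -6p + 6q - 2 ⇒ q = \frac{58}{25}.
General: b(n) = A·(6)^n + \frac{8 n}{5} + \frac{58}{25}.
Apply b(0) = 1: A + \frac{58}{25} = 1 ⇒ A = - \frac{33}{25}.
So b(n) = - \frac{33 \cdot 6^{n}}{25} + \frac{8 n}{5} + \frac{58}{25}.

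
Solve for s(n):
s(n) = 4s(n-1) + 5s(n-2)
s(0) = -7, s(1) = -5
Characteristic equation: x² - 4x - 5 = 0, which factors as (x - (-1))(x - (5)) = 0.
Roots r₁ = -1, r₂ = 5 (distinct).
General solution: s(n) = A·(-1)^n + B·(5)^n.
From s(0) = -7: A + B = -7.
From s(1) = -5: -A + 5B = -5.
Solving: A = -5, B = -2.
So s(n) = - 5 \left(-1\right)^{n} - 2 \cdot 5^{n}.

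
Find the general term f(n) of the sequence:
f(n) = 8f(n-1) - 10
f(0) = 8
First-order linear non-homogeneous.
Homogeneous solution: f_h(n) = A·(8)^n.
Try constant particular solution f_p = K: K = 8K - 10 ⇒ K = \frac{10}{7}.
General: f(n) = A·(8)^n + \frac{10}{7}.
Apply f(0) = 8: A + \frac{10}{7} = 8 ⇒ A = \frac{46}{7}.
So f(n) = \frac{46 \cdot 8^{n}}{7} + \frac{10}{7}.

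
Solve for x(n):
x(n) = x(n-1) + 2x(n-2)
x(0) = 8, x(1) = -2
Characteristic equation: x² - x - 2 = 0, which factors as (x - (2))(x - (-1)) = 0.
Roots r₁ = 2, r₂ = -1 (distinct).
General solution: x(n) = A·(2)^n + B·(-1)^n.
From x(0) = 8: A + B = 8.
From x(1) = -2: 2A - B = -2.
Solving: A = 2, B = 6.
So x(n) = 6 \left(-1\right)^{n} + 2 \cdot 2^{n}.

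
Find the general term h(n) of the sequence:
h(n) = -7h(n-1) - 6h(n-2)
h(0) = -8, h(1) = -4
Characteristic equation: x² + 7x + 6 = 0, which factors as (x - (-6))(x - (-1)) = 0.
Roots r₁ = -6, r₂ = -1 (distinct).
General solution: h(n) = A·(-6)^n + B·(-1)^n.
From h(0) = -8: A + B = -8.
From h(1) = -4: -6A - B = -4.
Solving: A = \frac{12}{5}, B = - \frac{52}{5}.
So h(n) = - \frac{52 \left(-1\right)^{n}}{5} + \frac{12 \left(-6\right)^{n}}{5}.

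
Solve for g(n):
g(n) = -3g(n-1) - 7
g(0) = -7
First-order linear non-homogeneous.
Homogeneous solution: g_h(n) = A·(-3)^n.
Try constant particular solution g_p = K: K = -3K - 7 ⇒ K = - \frac{7}{4}.
General: g(n) = A·(-3)^n - \frac{7}{4}.
Apply g(0) = -7: A - \frac{7}{4} = -7 ⇒ A = - \frac{21}{4}.
So g(n) = - \frac{21 \left(-3\right)^{n}}{4} - \frac{7}{4}.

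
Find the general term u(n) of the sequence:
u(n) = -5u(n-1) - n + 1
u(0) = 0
First-order linear with linear forcing.
Homogeneous solution: u_h(n) = A·(-5)^n.
Try particular u_p(n) = pn + q. Substituting:
  pn + q = -5(p(n-1) + q) - n + 1.
Matching the n-coefficient: p = -5p - 1 ⇒ p = - \frac{1}{6}.
Matching constants: q = 5p - 5q + 1 ⇒ q = \frac{1}{36}.
General: u(n) = A·(-5)^n - \frac{n}{6} + \frac{1}{36}.
Apply u(0) = 0: A + \frac{1}{36} = 0 ⇒ A = - \frac{1}{36}.
So u(n) = - \frac{\left(-5\right)^{n}}{36} - \frac{n}{6} + \frac{1}{36}.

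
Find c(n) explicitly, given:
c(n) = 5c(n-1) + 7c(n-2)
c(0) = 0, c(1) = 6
Characteristic equation: x² - 5x - 7 = 0.
Discriminant Δ = (5)² + 4·(7) = 53.
Roots r₁,₂ = (5 ± √53)/2, so r₁ = \frac{5}{2} + \frac{\sqrt{53}}{2}, r₂ = \frac{5}{2} - \frac{\sqrt{53}}{2}.
General solution: c(n) = A·r₁^n + B·r₂^n.
From the initial conditions, A + B = 0 and r₁A + r₂B = 6.
Since r₁ - r₂ = √53: A = (6 - (0)r₂)/√53 = \frac{6 \sqrt{53}}{53}, and B = 0 - A = - \frac{6 \sqrt{53}}{53}.
So c(n) = \left(\frac{6 \sqrt{53}}{53}\right)\left(\frac{5}{2} + \frac{\sqrt{53}}{2}\right)^n + \left(- \frac{6 \sqrt{53}}{53}\right)\left(\frac{5}{2} - \frac{\sqrt{53}}{2}\right)^n.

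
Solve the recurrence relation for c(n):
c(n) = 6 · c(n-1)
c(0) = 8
Pure geometric recurrence with ratio 6.
By induction c(n) = c(0) · (6)^n = 8 \cdot 6^{n}.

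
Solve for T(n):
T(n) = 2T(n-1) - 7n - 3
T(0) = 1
First-order linear with linear forcing.
Homogeneous solution: T_h(n) = A·(2)^n.
Try particular T_p(n) = pn + q. Substituting:
  pn + q = 2(p(n-1) + q) - 7n - 3.
Matching the n-coefficient: p = 2p - 7 ⇒ p = 7.
Matching constants: q = -2p + 2q - 3 ⇒ q = 17.
General: T(n) = A·(2)^n + 7 n + 17.
Apply T(0) = 1: A + 17 = 1 ⇒ A = -16.
So T(n) = - 16 \cdot 2^{n} + 7 n + 17.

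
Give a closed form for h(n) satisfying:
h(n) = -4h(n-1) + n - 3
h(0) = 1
First-order linear with linear forcing.
Homogeneous solution: h_h(n) = A·(-4)^n.
Try particular h_p(n) = pn + q. Substituting:
  pn + q = -4(p(n-1) + q) + n - 3.
Matching the n-coefficient: p = -4p + 1 ⇒ p = \frac{1}{5}.
Matching constants: q = 4p - 4q - 3 ⇒ q = - \frac{11}{25}.
General: h(n) = A·(-4)^n + \frac{n}{5} - \frac{11}{25}.
Apply h(0) = 1: A - \frac{11}{25} = 1 ⇒ A = \frac{36}{25}.
So h(n) = \frac{36 \left(-4\right)^{n}}{25} + \frac{n}{5} - \frac{11}{25}.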